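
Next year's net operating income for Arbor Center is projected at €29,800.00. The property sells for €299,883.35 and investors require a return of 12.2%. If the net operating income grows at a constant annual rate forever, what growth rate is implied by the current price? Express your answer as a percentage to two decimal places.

2.26%

P = D₁/(r−g) ⇒ g = r − D₁/P = 0.122 − €29,800.00/€299,883.35 = 0.022628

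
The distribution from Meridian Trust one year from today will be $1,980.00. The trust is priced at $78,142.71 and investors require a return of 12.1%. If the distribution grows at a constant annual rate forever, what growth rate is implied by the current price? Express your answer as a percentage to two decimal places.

P = D₁/(r−g) ⇒ g = r − D₁/P = 0.121 − $1,980.00/$78,142.71 = 0.095662

9.57%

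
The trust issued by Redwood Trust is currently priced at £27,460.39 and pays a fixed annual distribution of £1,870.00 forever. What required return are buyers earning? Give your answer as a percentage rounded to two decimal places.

P = C/r ⇒ r = C/P = £1,870.00/£27,460.39 = 0.068098

6.81%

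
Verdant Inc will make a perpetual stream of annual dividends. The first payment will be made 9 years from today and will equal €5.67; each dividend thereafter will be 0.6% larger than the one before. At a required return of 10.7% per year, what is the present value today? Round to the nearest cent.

€24.89

Value at end of year 8: C₁ / (r − g) = €5.67 / (0.107 − 0.006) = €56.1386
Discount to today: PV = €56.1386 / (1 + 0.107)^8 = €56.1386 / 2.255179 = €24.89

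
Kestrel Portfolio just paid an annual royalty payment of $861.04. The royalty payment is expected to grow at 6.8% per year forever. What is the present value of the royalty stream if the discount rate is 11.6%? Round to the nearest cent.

D₁ = D₀ × (1 + g) = $861.04 × 1.068 = $919.5907
Growing perpetuity: P = D₁ / (r − g) = $919.5907 / (0.116 − 0.068) = $19,158.14

$19158.14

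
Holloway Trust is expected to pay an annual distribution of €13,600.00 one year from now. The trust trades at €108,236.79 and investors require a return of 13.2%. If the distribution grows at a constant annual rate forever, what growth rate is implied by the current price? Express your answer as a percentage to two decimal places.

P = D₁/(r−g) ⇒ g = r − D₁/P = 0.132 − €13,600.00/€108,236.79 = 0.006350

0.63%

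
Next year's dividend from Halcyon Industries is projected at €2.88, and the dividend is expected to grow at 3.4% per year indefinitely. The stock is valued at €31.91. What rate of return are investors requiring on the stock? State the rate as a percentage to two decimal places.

P = D₁/(r − g) ⇒ r = D₁/P + g = €2.8800/€31.91 + 0.034 = 0.090254 + 0.034 = 0.124254

12.43%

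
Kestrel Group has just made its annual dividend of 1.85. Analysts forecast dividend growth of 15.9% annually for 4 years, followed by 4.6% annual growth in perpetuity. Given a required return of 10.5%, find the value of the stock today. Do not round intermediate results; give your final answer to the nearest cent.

48.04

D_1 = 2.14415
D_2 = 2.48507
D_3 = 2.88020
D_4 = 3.33815
Terminal value at year 4: TV = D_4×(1+g_2)/(r−g_2) = 3.49170/0.059 = 59.18139
P_0 = D_1/(1+r)^1 + D_2/(1+r)^2 + D_3/(1+r)^3 + D_4/(1+r)^4 + TV/(1+r)^4
    = 1.94041 + 2.03523 + 2.13469 + 2.23901 + 39.69502 = 48.04436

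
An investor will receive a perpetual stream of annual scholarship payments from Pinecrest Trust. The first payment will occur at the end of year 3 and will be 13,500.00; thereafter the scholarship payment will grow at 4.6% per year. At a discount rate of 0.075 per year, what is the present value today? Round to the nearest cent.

402827.25

Value at end of year 2: C₁ / (r − g) = 13,500.00 / (0.075 − 0.046) = 465,517.2414
Discount to today: PV = 465,517.2414 / (1 + 0.075)^2 = 465,517.2414 / 1.155625 = 402,827.25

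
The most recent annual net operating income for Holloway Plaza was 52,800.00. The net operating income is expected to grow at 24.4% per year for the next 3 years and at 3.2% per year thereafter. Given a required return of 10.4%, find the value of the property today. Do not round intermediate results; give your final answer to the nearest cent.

D_1 = 65683.20000
D_2 = 81709.90080
D_3 = 101647.11660
Terminal value at year 3: TV = D_3×(1+g_2)/(r−g_2) = 104899.82433/0.072 = 1456942.00453
P_0 = D_1/(1+r)^1 + D_2/(1+r)^2 + D_3/(1+r)^3 + TV/(1+r)^3
    = 59495.65217 + 67040.39067 + 75541.88949 + 1082767.08271 = 1284845.01505

1284845.02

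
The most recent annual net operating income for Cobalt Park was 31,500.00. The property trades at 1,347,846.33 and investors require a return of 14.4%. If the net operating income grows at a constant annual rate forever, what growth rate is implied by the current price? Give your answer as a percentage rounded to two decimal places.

11.79%

P = D₀(1+g)/(r−g) ⇒ P(r−g) = D₀(1+g) ⇒ g(P+D₀) = P·r − D₀
g = (P·r − D₀)/(P + D₀) = (1,347,846.33×0.144 − 31,500.00) / (1,347,846.33 + 31,500.00) = 0.117875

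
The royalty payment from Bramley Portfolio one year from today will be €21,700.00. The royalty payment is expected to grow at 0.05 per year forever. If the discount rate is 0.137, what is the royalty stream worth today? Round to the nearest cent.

€249425.29

Growing perpetuity: P = D₁ / (r − g) = €21,700.0000 / (0.137 − 0.05) = €249,425.29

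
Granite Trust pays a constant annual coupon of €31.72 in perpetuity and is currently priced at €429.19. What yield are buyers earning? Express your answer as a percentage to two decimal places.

7.39%

P = C/r ⇒ r = C/P = €31.72/€429.19 = 0.073907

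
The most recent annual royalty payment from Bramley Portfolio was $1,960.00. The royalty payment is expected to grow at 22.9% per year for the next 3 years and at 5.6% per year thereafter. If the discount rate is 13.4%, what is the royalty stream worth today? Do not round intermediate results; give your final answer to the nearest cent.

$40699.98

D_1 = 2408.84000
D_2 = 2960.46436
D_3 = 3638.41070
Terminal value at year 3: TV = D_3×(1+g_2)/(r−g_2) = 3842.16170/0.078 = 49258.48330
P_0 = D_1/(1+r)^1 + D_2/(1+r)^2 + D_3/(1+r)^3 + TV/(1+r)^3
    = 2124.19753 + 2302.15059 + 2495.01153 + 33778.61759 = 40699.97724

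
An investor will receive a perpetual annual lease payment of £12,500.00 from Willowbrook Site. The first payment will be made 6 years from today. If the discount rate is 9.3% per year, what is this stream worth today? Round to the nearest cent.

£86164.08

Value at end of year 5: C / r = £12,500.00 / 0.093 = £134,408.6022
Discount to today: PV = £134,408.6022 / (1 + 0.093)^5 = £134,408.6022 / 1.559915 = £86,164.08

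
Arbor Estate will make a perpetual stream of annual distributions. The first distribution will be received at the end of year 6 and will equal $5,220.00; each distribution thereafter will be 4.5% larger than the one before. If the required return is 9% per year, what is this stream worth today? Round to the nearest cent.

Value at end of year 5: C₁ / (r − g) = $5,220.00 / (0.09 − 0.045) = $116,000.0000
Discount to today: PV = $116,000.0000 / (1 + 0.09)^5 = $116,000.0000 / 1.538624 = $75,392.04

$75392.04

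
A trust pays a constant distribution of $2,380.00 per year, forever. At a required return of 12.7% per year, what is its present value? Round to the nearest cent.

Level perpetuity: PV = C / r = $2,380.00 / 0.127 = $18,740.16

$18740.16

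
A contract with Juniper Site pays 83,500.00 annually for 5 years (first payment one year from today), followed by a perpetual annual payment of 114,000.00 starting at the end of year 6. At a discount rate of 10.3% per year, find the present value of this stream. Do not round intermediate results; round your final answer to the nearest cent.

992057.80

PV of 5-year annuity: 83,500.00 × [1 − (1+0.103)^−5] / 0.103 = 314119.66173
Perpetuity value at year 5: 114,000.00 / 0.103 = 1106796.11650
PV of perpetuity: 1106796.11650 / (1+0.103)^5 = 677938.13522
Total PV = 314119.66173 + 677938.13522 = 992057.79695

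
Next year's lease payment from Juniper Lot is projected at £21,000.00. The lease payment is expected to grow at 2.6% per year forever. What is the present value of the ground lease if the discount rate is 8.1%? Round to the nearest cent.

Growing perpetuity: P = D₁ / (r − g) = £21,000.0000 / (0.081 − 0.026) = £381,818.18

£381818.18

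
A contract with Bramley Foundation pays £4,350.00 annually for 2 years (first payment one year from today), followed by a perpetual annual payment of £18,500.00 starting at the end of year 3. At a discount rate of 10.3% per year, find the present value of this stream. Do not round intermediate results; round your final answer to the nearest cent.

PV of 2-year annuity: £4,350.00 × [1 − (1+0.103)^−2] / 0.103 = 7519.30160
Perpetuity value at year 2: £18,500.00 / 0.103 = 179611.65049
PV of perpetuity: 179611.65049 / (1+0.103)^2 = 147633.01150
Total PV = 7519.30160 + 147633.01150 = 155152.31310

£155152.31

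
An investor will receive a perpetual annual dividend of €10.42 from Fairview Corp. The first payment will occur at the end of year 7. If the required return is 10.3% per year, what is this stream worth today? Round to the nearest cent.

Value at end of year 6: C / r = €10.42 / 0.103 = €101.1650
Discount to today: PV = €101.1650 / (1 + 0.103)^6 = €101.1650 / 1.800749 = €56.18

€56.18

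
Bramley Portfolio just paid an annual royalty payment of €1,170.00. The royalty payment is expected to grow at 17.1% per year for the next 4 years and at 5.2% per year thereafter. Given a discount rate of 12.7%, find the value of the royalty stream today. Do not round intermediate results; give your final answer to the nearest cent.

D_1 = 1370.07000
D_2 = 1604.35197
D_3 = 1878.69616
D_4 = 2199.95320
Terminal value at year 4: TV = D_4×(1+g_2)/(r−g_2) = 2314.35077/0.075 = 30858.01021
P_0 = D_1/(1+r)^1 + D_2/(1+r)^2 + D_3/(1+r)^3 + D_4/(1+r)^4 + TV/(1+r)^4
    = 1215.67879 + 1263.14096 + 1312.45614 + 1363.69666 + 19128.11853 = 24283.09109

€24283.09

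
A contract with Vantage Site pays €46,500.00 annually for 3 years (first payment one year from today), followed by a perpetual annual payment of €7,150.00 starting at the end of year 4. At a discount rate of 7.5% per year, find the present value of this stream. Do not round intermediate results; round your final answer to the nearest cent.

PV of 3-year annuity: €46,500.00 × [1 − (1+0.075)^−3] / 0.075 = 120924.44690
Perpetuity value at year 3: €7,150.00 / 0.075 = 95333.33333
PV of perpetuity: 95333.33333 / (1+0.075)^3 = 76739.57429
Total PV = 120924.44690 + 76739.57429 = 197664.02120

€197664.02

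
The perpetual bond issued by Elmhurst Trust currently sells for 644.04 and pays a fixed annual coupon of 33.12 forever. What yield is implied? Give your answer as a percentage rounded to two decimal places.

5.14%

P = C/r ⇒ r = C/P = 33.12/644.04 = 0.051425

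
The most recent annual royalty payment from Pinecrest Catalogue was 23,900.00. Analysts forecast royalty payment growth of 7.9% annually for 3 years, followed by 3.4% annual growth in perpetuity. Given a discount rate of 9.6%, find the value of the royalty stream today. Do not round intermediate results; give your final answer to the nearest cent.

D_1 = 25788.10000
D_2 = 27825.35990
D_3 = 30023.56333
Terminal value at year 3: TV = D_3×(1+g_2)/(r−g_2) = 31044.36449/0.062 = 500715.55622
P_0 = D_1/(1+r)^1 + D_2/(1+r)^2 + D_3/(1+r)^3 + TV/(1+r)^3
    = 23529.28832 + 23164.32673 + 22805.02604 + 380328.98273 = 449827.62383

449827.62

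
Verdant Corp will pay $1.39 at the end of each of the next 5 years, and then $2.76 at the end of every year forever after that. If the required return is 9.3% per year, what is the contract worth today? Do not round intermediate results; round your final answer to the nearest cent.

PV of 5-year annuity: $1.39 × [1 − (1+0.093)^−5] / 0.093 = 5.36479
Perpetuity value at year 5: $2.76 / 0.093 = 29.67742
PV of perpetuity: 29.67742 / (1+0.093)^5 = 19.02503
Total PV = 5.36479 + 19.02503 = 24.38982

$24.39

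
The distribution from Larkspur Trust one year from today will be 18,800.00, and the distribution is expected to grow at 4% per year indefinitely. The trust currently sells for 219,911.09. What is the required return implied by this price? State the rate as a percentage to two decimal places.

12.55%

P = D₁/(r − g) ⇒ r = D₁/P + g = 18,800.0000/219,911.09 + 0.04 = 0.085489 + 0.04 = 0.125489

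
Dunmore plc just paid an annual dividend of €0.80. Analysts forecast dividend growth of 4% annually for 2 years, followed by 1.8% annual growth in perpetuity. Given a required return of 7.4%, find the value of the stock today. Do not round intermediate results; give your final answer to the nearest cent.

D_1 = 0.83200
D_2 = 0.86528
Terminal value at year 2: TV = D_2×(1+g_2)/(r−g_2) = 0.88086/0.056 = 15.72955
P_0 = D_1/(1+r)^1 + D_2/(1+r)^2 + TV/(1+r)^2
    = 0.77467 + 0.75015 + 13.63666 = 15.16148

€15.16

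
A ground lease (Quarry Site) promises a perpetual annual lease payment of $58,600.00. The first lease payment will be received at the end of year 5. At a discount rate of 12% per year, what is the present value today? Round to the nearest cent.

Value at end of year 4: C / r = $58,600.00 / 0.12 = $488,333.3333
Discount to today: PV = $488,333.3333 / (1 + 0.12)^4 = $488,333.3333 / 1.573519 = $310,344.66

$310344.66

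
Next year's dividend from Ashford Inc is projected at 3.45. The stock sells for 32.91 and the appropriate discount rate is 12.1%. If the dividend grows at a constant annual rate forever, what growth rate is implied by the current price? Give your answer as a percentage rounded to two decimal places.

1.62%

P = D₁/(r−g) ⇒ g = r − D₁/P = 0.121 − 3.45/32.91 = 0.016169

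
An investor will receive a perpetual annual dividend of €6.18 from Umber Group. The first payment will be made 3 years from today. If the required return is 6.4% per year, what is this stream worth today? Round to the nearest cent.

€85.30

Value at end of year 2: C / r = €6.18 / 0.064 = €96.5625
Discount to today: PV = €96.5625 / (1 + 0.064)^2 = €96.5625 / 1.132096 = €85.30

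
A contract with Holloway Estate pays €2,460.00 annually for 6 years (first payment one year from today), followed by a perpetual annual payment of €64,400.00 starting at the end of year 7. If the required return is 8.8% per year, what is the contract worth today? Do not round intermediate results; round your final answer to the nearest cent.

€452295.70

PV of 6-year annuity: €2,460.00 × [1 − (1+0.088)^−6] / 0.088 = 11101.47397
Perpetuity value at year 6: €64,400.00 / 0.088 = 731818.18182
PV of perpetuity: 731818.18182 / (1+0.088)^6 = 441194.22898
Total PV = 11101.47397 + 441194.22898 = 452295.70295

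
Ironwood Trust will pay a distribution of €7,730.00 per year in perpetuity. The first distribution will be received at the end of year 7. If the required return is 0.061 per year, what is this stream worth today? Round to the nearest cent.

€88829.53

Value at end of year 6: C / r = €7,730.00 / 0.061 = €126,721.3115
Discount to today: PV = €126,721.3115 / (1 + 0.061)^6 = €126,721.3115 / 1.426567 = €88,829.53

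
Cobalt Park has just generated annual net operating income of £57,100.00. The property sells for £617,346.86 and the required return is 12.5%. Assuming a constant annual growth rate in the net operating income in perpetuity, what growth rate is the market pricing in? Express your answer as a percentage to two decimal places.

P = D₀(1+g)/(r−g) ⇒ P(r−g) = D₀(1+g) ⇒ g(P+D₀) = P·r − D₀
g = (P·r − D₀)/(P + D₀) = (£617,346.86×0.125 − £57,100.00) / (£617,346.86 + £57,100.00) = 0.029755

2.98%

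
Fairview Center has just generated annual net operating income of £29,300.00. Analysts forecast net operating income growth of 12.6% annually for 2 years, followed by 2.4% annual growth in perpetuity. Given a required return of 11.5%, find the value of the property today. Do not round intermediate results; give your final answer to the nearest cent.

D_1 = 32991.80000
D_2 = 37148.76680
Terminal value at year 2: TV = D_2×(1+g_2)/(r−g_2) = 38040.33720/0.091 = 418025.68355
P_0 = D_1/(1+r)^1 + D_2/(1+r)^2 + TV/(1+r)^2
    = 29589.05830 + 29880.96829 + 336242.98381 = 395713.01040

£395713.01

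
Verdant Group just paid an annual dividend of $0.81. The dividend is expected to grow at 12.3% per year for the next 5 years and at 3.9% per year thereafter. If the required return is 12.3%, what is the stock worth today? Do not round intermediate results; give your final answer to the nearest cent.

D_1 = 0.90963
D_2 = 1.02151
D_3 = 1.14716
D_4 = 1.28826
D_5 = 1.44672
Terminal value at year 5: TV = D_5×(1+g_2)/(r−g_2) = 1.50314/0.084 = 17.89452
P_0 = D_1/(1+r)^1 + D_2/(1+r)^2 + D_3/(1+r)^3 + D_4/(1+r)^4 + D_5/(1+r)^5 + TV/(1+r)^5
    = 0.81000 + 0.81000 + 0.81000 + 0.81000 + 0.81000 + 10.01893 = 14.06893

$14.07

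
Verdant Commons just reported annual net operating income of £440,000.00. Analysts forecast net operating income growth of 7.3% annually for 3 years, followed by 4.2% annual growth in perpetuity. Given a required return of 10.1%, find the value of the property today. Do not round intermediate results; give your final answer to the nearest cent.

£8446918.10

D_1 = 472120.00000
D_2 = 506584.76000
D_3 = 543565.44748
Terminal value at year 3: TV = D_3×(1+g_2)/(r−g_2) = 566395.19627/0.059 = 9599918.58092
P_0 = D_1/(1+r)^1 + D_2/(1+r)^2 + D_3/(1+r)^3 + TV/(1+r)^3
    = 428810.17257 + 417904.91841 + 407277.00041 + 7192926.00726 = 8446918.09865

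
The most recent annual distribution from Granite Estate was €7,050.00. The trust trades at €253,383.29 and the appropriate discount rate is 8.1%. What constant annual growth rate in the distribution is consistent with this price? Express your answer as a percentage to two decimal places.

5.17%

P = D₀(1+g)/(r−g) ⇒ P(r−g) = D₀(1+g) ⇒ g(P+D₀) = P·r − D₀
g = (P·r − D₀)/(P + D₀) = (€253,383.29×0.081 − €7,050.00) / (€253,383.29 + €7,050.00) = 0.051737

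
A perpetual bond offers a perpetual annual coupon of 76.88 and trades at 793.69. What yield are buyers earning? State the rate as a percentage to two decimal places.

P = C/r ⇒ r = C/P = 76.88/793.69 = 0.096864

9.69%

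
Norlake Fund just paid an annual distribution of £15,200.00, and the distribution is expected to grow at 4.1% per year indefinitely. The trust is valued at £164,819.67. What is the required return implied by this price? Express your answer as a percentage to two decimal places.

D₁ = £15,200.00 × 1.041 = £15,823.2000
P = D₁/(r − g) ⇒ r = D₁/P + g = £15,823.2000/£164,819.67 + 0.041 = 0.096003 + 0.041 = 0.137003

13.70%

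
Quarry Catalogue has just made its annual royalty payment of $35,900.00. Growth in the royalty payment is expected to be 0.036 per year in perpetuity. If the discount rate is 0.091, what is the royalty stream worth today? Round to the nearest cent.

D₁ = D₀ × (1 + g) = $35,900.00 × 1.036 = $37,192.4000
Growing perpetuity: P = D₁ / (r − g) = $37,192.4000 / (0.091 − 0.036) = $676,225.45

$676225.45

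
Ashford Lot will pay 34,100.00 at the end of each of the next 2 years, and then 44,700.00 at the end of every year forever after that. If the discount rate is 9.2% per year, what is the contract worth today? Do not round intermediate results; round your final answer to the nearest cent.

PV of 2-year annuity: 34,100.00 × [1 − (1+0.092)^−2] / 0.092 = 59823.35735
Perpetuity value at year 2: 44,700.00 / 0.092 = 485869.56522
PV of perpetuity: 485869.56522 / (1+0.092)^2 = 407450.09092
Total PV = 59823.35735 + 407450.09092 = 467273.44827

467273.45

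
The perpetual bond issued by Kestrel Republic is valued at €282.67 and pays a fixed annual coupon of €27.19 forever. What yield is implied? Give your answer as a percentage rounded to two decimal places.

9.62%

P = C/r ⇒ r = C/P = €27.19/€282.67 = 0.096190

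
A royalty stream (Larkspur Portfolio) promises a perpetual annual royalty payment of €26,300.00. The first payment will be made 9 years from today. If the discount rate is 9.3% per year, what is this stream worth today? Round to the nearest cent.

€138839.01

Value at end of year 8: C / r = €26,300.00 / 0.093 = €282,795.6989
Discount to today: PV = €282,795.6989 / (1 + 0.093)^8 = €282,795.6989 / 2.036861 = €138,839.01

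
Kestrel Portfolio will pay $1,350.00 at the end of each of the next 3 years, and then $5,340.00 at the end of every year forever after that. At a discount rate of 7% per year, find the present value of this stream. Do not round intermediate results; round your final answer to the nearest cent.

PV of 3-year annuity: $1,350.00 × [1 − (1+0.07)^−3] / 0.07 = 3542.82666
Perpetuity value at year 3: $5,340.00 / 0.07 = 76285.71429
PV of perpetuity: 76285.71429 / (1+0.07)^3 = 62271.86661
Total PV = 3542.82666 + 62271.86661 = 65814.69327

$65814.69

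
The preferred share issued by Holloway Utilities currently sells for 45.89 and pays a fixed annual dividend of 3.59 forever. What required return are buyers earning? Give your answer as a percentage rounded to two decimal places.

7.82%

P = C/r ⇒ r = C/P = 3.59/45.89 = 0.078231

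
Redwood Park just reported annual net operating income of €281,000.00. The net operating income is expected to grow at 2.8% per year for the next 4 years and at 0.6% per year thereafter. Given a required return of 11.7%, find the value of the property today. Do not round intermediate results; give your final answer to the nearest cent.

D_1 = 288868.00000
D_2 = 296956.30400
D_3 = 305271.08051
D_4 = 313818.67077
Terminal value at year 4: TV = D_4×(1+g_2)/(r−g_2) = 315701.58279/0.111 = 2844158.40352
P_0 = D_1/(1+r)^1 + D_2/(1+r)^2 + D_3/(1+r)^3 + D_4/(1+r)^4 + TV/(1+r)^4
    = 258610.56401 + 238005.06697 + 219041.36870 + 201588.65446 + 1827010.68814 = 2744256.34228

€2744256.34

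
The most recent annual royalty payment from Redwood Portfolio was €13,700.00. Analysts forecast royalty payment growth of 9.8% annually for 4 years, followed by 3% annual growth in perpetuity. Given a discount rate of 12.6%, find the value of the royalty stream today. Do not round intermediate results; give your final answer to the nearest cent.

€184382.23

D_1 = 15042.60000
D_2 = 16516.77480
D_3 = 18135.41873
D_4 = 19912.68977
Terminal value at year 4: TV = D_4×(1+g_2)/(r−g_2) = 20510.07046/0.096 = 213646.56728
P_0 = D_1/(1+r)^1 + D_2/(1+r)^2 + D_3/(1+r)^3 + D_4/(1+r)^4 + TV/(1+r)^4
    = 13359.32504 + 13027.12158 + 12703.17895 + 12387.29173 + 132905.31748 = 184382.23478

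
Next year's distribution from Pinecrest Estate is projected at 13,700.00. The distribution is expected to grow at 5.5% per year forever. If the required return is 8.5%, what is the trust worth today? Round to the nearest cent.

456666.67

Growing perpetuity: P = D₁ / (r − g) = 13,700.0000 / (0.085 − 0.055) = 456,666.67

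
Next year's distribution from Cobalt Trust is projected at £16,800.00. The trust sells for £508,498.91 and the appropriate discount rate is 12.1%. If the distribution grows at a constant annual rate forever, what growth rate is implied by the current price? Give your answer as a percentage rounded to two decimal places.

P = D₁/(r−g) ⇒ g = r − D₁/P = 0.121 − £16,800.00/£508,498.91 = 0.087962

8.80%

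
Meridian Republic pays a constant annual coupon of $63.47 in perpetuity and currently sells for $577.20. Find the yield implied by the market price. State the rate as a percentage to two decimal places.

11.00%

P = C/r ⇒ r = C/P = $63.47/$577.20 = 0.109962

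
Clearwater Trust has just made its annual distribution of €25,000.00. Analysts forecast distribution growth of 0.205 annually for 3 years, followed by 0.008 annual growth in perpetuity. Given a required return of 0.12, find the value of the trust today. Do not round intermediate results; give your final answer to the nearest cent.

€367184.68

D_1 = 30125.00000
D_2 = 36300.62500
D_3 = 43742.25313
Terminal value at year 3: TV = D_3×(1+g_2)/(r−g_2) = 44092.19115/0.112 = 393680.27813
P_0 = D_1/(1+r)^1 + D_2/(1+r)^2 + D_3/(1+r)^3 + TV/(1+r)^3
    = 26897.32143 + 28938.63600 + 31134.87177 + 280213.84592 = 367184.67512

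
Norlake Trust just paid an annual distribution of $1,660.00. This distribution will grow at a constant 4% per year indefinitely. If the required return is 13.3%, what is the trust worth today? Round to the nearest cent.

$18563.44

D₁ = D₀ × (1 + g) = $1,660.00 × 1.04 = $1,726.4000
Growing perpetuity: P = D₁ / (r − g) = $1,726.4000 / (0.133 − 0.04) = $18,563.44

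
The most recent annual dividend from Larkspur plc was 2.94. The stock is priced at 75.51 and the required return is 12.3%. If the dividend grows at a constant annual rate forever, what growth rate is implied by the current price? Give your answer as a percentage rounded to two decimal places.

P = D₀(1+g)/(r−g) ⇒ P(r−g) = D₀(1+g) ⇒ g(P+D₀) = P·r − D₀
g = (P·r − D₀)/(P + D₀) = (75.51×0.123 − 2.94) / (75.51 + 2.94) = 0.080914

8.09%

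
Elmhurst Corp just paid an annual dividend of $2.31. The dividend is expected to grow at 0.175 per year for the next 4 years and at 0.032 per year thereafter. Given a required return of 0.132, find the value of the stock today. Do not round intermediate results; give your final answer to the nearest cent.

D_1 = 2.71425
D_2 = 3.18924
D_3 = 3.74736
D_4 = 4.40315
Terminal value at year 4: TV = D_4×(1+g_2)/(r−g_2) = 4.54405/0.1 = 45.44050
P_0 = D_1/(1+r)^1 + D_2/(1+r)^2 + D_3/(1+r)^3 + D_4/(1+r)^4 + TV/(1+r)^4
    = 2.39775 + 2.48883 + 2.58337 + 2.68150 + 27.67308 = 37.82452

$37.82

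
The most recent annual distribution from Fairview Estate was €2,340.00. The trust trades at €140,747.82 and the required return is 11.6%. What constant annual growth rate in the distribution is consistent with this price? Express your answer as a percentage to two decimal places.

P = D₀(1+g)/(r−g) ⇒ P(r−g) = D₀(1+g) ⇒ g(P+D₀) = P·r − D₀
g = (P·r − D₀)/(P + D₀) = (€140,747.82×0.116 − €2,340.00) / (€140,747.82 + €2,340.00) = 0.097749

9.77%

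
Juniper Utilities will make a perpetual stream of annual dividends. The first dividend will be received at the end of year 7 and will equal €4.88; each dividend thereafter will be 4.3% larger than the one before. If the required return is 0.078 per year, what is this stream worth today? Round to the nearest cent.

Value at end of year 6: C₁ / (r − g) = €4.88 / (0.078 − 0.043) = €139.4286
Discount to today: PV = €139.4286 / (1 + 0.078)^6 = €139.4286 / 1.569324 = €88.85

€88.85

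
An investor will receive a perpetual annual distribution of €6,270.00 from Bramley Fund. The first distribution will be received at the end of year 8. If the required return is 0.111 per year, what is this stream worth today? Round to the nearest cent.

Value at end of year 7: C / r = €6,270.00 / 0.111 = €56,486.4865
Discount to today: PV = €56,486.4865 / (1 + 0.111)^7 = €56,486.4865 / 2.089288 = €27,036.23

€27036.23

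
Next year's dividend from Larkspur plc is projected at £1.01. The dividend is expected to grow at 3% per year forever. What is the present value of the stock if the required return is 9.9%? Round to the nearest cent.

£14.64

Growing perpetuity: P = D₁ / (r − g) = £1.0100 / (0.099 − 0.03) = £14.64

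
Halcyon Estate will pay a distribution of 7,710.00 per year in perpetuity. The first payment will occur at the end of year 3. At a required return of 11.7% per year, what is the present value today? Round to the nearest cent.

Value at end of year 2: C / r = 7,710.00 / 0.117 = 65,897.4359
Discount to today: PV = 65,897.4359 / (1 + 0.117)^2 = 65,897.4359 / 1.247689 = 52,815.59

52815.59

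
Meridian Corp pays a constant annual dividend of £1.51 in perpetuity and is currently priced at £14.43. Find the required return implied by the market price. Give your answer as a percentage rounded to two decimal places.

10.46%

P = C/r ⇒ r = C/P = £1.51/£14.43 = 0.104643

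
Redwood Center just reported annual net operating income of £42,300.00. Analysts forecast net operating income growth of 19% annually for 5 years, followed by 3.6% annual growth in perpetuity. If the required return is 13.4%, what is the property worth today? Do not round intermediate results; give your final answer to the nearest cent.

D_1 = 50337.00000
D_2 = 59901.03000
D_3 = 71282.22570
D_4 = 84825.84858
D_5 = 100942.75981
Terminal value at year 5: TV = D_5×(1+g_2)/(r−g_2) = 104576.69917/0.098 = 1067109.17517
P_0 = D_1/(1+r)^1 + D_2/(1+r)^2 + D_3/(1+r)^3 + D_4/(1+r)^4 + D_5/(1+r)^5 + TV/(1+r)^5
    = 44388.88889 + 46580.93278 + 48881.22576 + 51295.11345 + 53828.20548 + 569041.02932 = 814015.39568

£814015.40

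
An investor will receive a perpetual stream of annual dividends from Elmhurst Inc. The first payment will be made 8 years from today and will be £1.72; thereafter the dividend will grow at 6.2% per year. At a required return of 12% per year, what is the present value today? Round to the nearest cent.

£13.41

Value at end of year 7: C₁ / (r − g) = £1.72 / (0.12 − 0.062) = £29.6552
Discount to today: PV = £29.6552 / (1 + 0.12)^7 = £29.6552 / 2.210681 = £13.41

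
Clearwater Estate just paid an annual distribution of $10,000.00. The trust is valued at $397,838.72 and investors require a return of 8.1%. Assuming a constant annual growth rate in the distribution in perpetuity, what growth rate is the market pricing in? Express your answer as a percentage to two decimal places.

P = D₀(1+g)/(r−g) ⇒ P(r−g) = D₀(1+g) ⇒ g(P+D₀) = P·r − D₀
g = (P·r − D₀)/(P + D₀) = ($397,838.72×0.081 − $10,000.00) / ($397,838.72 + $10,000.00) = 0.054494

5.45%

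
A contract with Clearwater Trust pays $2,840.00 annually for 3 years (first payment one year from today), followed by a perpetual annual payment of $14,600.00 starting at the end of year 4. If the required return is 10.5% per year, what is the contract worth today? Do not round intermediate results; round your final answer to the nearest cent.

$110057.77

PV of 3-year annuity: $2,840.00 × [1 − (1+0.105)^−3] / 0.105 = 7000.95063
Perpetuity value at year 3: $14,600.00 / 0.105 = 139047.61905
PV of perpetuity: 139047.61905 / (1+0.105)^3 = 103056.81650
Total PV = 7000.95063 + 103056.81650 = 110057.76713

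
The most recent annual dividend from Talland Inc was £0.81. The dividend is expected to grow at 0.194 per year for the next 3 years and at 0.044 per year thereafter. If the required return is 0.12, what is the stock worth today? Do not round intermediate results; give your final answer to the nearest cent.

D_1 = 0.96714
D_2 = 1.15477
D_3 = 1.37879
Terminal value at year 3: TV = D_3×(1+g_2)/(r−g_2) = 1.43946/0.076 = 18.94022
P_0 = D_1/(1+r)^1 + D_2/(1+r)^2 + D_3/(1+r)^3 + TV/(1+r)^3
    = 0.86352 + 0.92057 + 0.98140 + 13.48127 = 16.24676

£16.25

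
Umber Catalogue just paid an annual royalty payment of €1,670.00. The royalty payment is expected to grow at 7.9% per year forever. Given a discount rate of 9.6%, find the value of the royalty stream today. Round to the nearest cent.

€105995.88

D₁ = D₀ × (1 + g) = €1,670.00 × 1.079 = €1,801.9300
Growing perpetuity: P = D₁ / (r − g) = €1,801.9300 / (0.096 − 0.079) = €105,995.88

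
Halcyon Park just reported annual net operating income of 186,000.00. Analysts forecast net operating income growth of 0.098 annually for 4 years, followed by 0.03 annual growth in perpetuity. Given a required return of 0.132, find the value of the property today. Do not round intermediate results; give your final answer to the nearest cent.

2352333.10

D_1 = 204228.00000
D_2 = 224242.34400
D_3 = 246218.09371
D_4 = 270347.46690
Terminal value at year 4: TV = D_4×(1+g_2)/(r−g_2) = 278457.89090/0.102 = 2729979.32257
P_0 = D_1/(1+r)^1 + D_2/(1+r)^2 + D_3/(1+r)^3 + D_4/(1+r)^4 + TV/(1+r)^4
    = 180413.42756 + 174994.64970 + 169738.62665 + 164640.47002 + 1662545.92279 = 2352333.09673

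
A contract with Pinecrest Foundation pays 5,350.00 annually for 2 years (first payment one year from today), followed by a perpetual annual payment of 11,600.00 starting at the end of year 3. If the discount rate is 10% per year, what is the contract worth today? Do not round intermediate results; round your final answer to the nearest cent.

PV of 2-year annuity: 5,350.00 × [1 − (1+0.1)^−2] / 0.1 = 9285.12397
Perpetuity value at year 2: 11,600.00 / 0.1 = 116000.00000
PV of perpetuity: 116000.00000 / (1+0.1)^2 = 95867.76860
Total PV = 9285.12397 + 95867.76860 = 105152.89256

105152.89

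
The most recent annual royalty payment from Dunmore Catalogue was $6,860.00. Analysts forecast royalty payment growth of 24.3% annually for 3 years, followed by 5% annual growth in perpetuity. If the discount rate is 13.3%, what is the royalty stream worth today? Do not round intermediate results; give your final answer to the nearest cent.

$139434.28

D_1 = 8526.98000
D_2 = 10599.03614
D_3 = 13174.60192
Terminal value at year 3: TV = D_3×(1+g_2)/(r−g_2) = 13833.33202/0.083 = 166666.65082
P_0 = D_1/(1+r)^1 + D_2/(1+r)^2 + D_3/(1+r)^3 + TV/(1+r)^3
    = 7526.01942 + 8256.70091 + 9058.32236 + 114593.23470 = 139434.27740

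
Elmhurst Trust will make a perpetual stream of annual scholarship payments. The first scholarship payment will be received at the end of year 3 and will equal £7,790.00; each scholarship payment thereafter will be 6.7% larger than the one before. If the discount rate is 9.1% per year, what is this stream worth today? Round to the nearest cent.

£272694.71

Value at end of year 2: C₁ / (r − g) = £7,790.00 / (0.091 − 0.067) = £324,583.3333
Discount to today: PV = £324,583.3333 / (1 + 0.091)^2 = £324,583.3333 / 1.190281 = £272,694.71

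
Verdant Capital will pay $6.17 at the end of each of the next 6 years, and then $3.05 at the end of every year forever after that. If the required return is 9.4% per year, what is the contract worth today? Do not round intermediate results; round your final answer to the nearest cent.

$46.28

PV of 6-year annuity: $6.17 × [1 − (1+0.094)^−6] / 0.094 = 27.35112
Perpetuity value at year 6: $3.05 / 0.094 = 32.44681
PV of perpetuity: 32.44681 / (1+0.094)^6 = 18.92640
Total PV = 27.35112 + 18.92640 = 46.27752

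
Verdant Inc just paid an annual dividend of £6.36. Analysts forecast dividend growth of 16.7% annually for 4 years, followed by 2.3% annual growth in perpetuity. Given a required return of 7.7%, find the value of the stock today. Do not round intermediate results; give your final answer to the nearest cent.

£197.31

D_1 = 7.42212
D_2 = 8.66161
D_3 = 10.10810
D_4 = 11.79616
Terminal value at year 4: TV = D_4×(1+g_2)/(r−g_2) = 12.06747/0.054 = 223.47164
P_0 = D_1/(1+r)^1 + D_2/(1+r)^2 + D_3/(1+r)^3 + D_4/(1+r)^4 + TV/(1+r)^4
    = 6.89148 + 7.46737 + 8.09138 + 8.76754 + 166.09616 = 197.31392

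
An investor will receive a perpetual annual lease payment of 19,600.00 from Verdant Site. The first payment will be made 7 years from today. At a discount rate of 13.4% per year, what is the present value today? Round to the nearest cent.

Value at end of year 6: C / r = 19,600.00 / 0.134 = 146,268.6567
Discount to today: PV = 146,268.6567 / (1 + 0.134)^6 = 146,268.6567 / 2.126563 = 68,781.71

68781.71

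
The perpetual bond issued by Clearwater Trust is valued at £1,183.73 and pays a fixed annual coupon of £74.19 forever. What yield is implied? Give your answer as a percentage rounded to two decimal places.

6.27%

P = C/r ⇒ r = C/P = £74.19/£1,183.73 = 0.062675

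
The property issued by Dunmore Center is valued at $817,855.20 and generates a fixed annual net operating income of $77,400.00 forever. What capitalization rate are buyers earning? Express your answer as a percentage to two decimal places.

P = C/r ⇒ r = C/P = $77,400.00/$817,855.20 = 0.094638

9.46%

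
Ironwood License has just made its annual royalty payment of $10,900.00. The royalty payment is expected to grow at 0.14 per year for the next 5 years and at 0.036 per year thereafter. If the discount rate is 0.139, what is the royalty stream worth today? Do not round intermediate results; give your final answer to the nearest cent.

D_1 = 12426.00000
D_2 = 14165.64000
D_3 = 16148.82960
D_4 = 18409.66574
D_5 = 20987.01895
Terminal value at year 5: TV = D_5×(1+g_2)/(r−g_2) = 21742.55163/0.103 = 211092.73427
P_0 = D_1/(1+r)^1 + D_2/(1+r)^2 + D_3/(1+r)^3 + D_4/(1+r)^4 + D_5/(1+r)^5 + TV/(1+r)^5
    = 10909.56980 + 10919.14800 + 10928.73461 + 10938.32963 + 10947.93308 + 110117.07451 = 164760.78963

$164760.79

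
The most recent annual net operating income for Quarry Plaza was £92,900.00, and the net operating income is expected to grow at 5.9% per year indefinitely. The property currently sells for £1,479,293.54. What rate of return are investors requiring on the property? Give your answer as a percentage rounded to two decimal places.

D₁ = £92,900.00 × 1.059 = £98,381.1000
P = D₁/(r − g) ⇒ r = D₁/P + g = £98,381.1000/£1,479,293.54 + 0.059 = 0.066505 + 0.059 = 0.125505

12.55%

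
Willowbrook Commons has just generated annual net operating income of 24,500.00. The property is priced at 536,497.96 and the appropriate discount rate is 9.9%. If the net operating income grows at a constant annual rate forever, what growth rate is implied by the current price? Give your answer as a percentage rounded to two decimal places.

5.10%

P = D₀(1+g)/(r−g) ⇒ P(r−g) = D₀(1+g) ⇒ g(P+D₀) = P·r − D₀
g = (P·r − D₀)/(P + D₀) = (536,497.96×0.099 − 24,500.00) / (536,497.96 + 24,500.00) = 0.051004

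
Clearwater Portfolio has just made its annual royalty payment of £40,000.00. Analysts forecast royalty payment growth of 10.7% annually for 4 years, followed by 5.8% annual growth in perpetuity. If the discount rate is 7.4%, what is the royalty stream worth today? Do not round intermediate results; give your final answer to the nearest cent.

D_1 = 44280.00000
D_2 = 49017.96000
D_3 = 54262.88172
D_4 = 60069.01006
Terminal value at year 4: TV = D_4×(1+g_2)/(r−g_2) = 63553.01265/0.016 = 3972063.29048
P_0 = D_1/(1+r)^1 + D_2/(1+r)^2 + D_3/(1+r)^3 + D_4/(1+r)^4 + TV/(1+r)^4
    = 41229.05028 + 42495.86467 + 43801.60353 + 45147.46286 + 2985375.98152 = 3158049.96286

£3158049.96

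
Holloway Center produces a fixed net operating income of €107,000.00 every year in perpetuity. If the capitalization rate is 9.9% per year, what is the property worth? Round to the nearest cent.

Level perpetuity: PV = C / r = €107,000.00 / 0.099 = €1,080,808.08

€1080808.08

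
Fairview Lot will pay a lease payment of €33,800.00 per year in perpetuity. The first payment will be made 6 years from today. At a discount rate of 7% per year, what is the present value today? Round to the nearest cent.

Value at end of year 5: C / r = €33,800.00 / 0.07 = €482,857.1429
Discount to today: PV = €482,857.1429 / (1 + 0.07)^5 = €482,857.1429 / 1.402552 = €344,270.47

€344270.47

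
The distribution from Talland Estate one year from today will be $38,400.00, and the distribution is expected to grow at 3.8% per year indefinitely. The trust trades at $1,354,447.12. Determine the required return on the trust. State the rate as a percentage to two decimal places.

6.64%

P = D₁/(r − g) ⇒ r = D₁/P + g = $38,400.0000/$1,354,447.12 + 0.038 = 0.028351 + 0.038 = 0.066351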